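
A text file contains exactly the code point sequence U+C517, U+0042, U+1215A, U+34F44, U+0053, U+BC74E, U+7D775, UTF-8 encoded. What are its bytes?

U+C517: 3-byte form → EC 94 97.
U+0042: 1-byte form → 42.
U+1215A: 4-byte form → F0 92 85 9A.
U+34F44: 4-byte form → F0 B4 BD 84.
U+0053: 1-byte form → 53.
U+BC74E: 4-byte form → F2 BC 9D 8E.
U+7D775: 4-byte form → F1 BD 9D B5.
Concatenated (21 bytes): EC 94 97 42 F0 92 85 9A F0 B4 BD 84 53 F2 BC 9D 8E F1 BD 9D B5.

EC 94 97 42 F0 92 85 9A F0 B4 BD 84 53 F2 BC 9D 8E F1 BD 9D B5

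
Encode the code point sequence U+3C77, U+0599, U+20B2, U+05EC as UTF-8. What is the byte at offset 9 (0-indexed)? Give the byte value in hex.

U+3C77 → 3-byte form E3 B1 B7 at offsets 0–2.
U+0599 → 2-byte form D6 99 at offsets 3–4.
U+20B2 → 3-byte form E2 82 B2 at offsets 5–7.
U+05EC → 2-byte form D7 AC at offsets 8–9.
Offset 9 falls in char 4's range; it's byte 2 of D7 AC = 0xAC.

0xAC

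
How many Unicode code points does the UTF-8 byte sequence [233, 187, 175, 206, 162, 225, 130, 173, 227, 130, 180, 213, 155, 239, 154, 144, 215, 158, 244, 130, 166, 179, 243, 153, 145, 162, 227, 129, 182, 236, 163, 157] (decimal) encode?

Byte at offset 0: 0xE9 = 11101001 → 3-byte char (#1). Advance 3.
Byte at offset 3: 0xCE = 11001110 → 2-byte char (#2). Advance 2.
Byte at offset 5: 0xE1 = 11100001 → 3-byte char (#3). Advance 3.
Byte at offset 8: 0xE3 = 11100011 → 3-byte char (#4). Advance 3.
Byte at offset 11: 0xD5 = 11010101 → 2-byte char (#5). Advance 2.
Byte at offset 13: 0xEF = 11101111 → 3-byte char (#6). Advance 3.
Byte at offset 16: 0xD7 = 11010111 → 2-byte char (#7). Advance 2.
Byte at offset 18: 0xF4 = 11110100 → 4-byte char (#8). Advance 4.
Byte at offset 22: 0xF3 = 11110011 → 4-byte char (#9). Advance 4.
Byte at offset 26: 0xE3 = 11100011 → 3-byte char (#10). Advance 3.
Byte at offset 29: 0xEC = 11101100 → 3-byte char (#11). Advance 3.
Reached end at offset 32 after 11 code points.

11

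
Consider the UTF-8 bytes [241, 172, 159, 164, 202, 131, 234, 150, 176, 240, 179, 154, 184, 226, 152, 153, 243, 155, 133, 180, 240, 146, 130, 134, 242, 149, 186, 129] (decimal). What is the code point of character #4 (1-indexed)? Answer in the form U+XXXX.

Offset 0: leading byte 0xF1 = 11110001 → 4-byte char #1 = F1 AC 9F A4.
Offset 4: leading byte 0xCA = 11001010 → 2-byte char #2 = CA 83.
Offset 6: leading byte 0xEA = 11101010 → 3-byte char #3 = EA 96 B0.
Offset 9: leading byte 0xF0 = 11110000 → 4-byte char #4 = F0 B3 9A B8.
Leading byte 0xF0 = 11110000 matches 11110xxx → 4-byte sequence.
Byte 1: 0xF0 = 11110000, payload 000 (3 bits).
Byte 2: 0xB3 = 10110011 (10xxxxxx ✓), payload 110011.
Byte 3: 0x9A = 10011010 (10xxxxxx ✓), payload 011010.
Byte 4: 0xB8 = 10111000 (10xxxxxx ✓), payload 111000.
Concatenate: 000110011011010111000 = 0x336B8 (21 bits → U+336B8).

U+336B8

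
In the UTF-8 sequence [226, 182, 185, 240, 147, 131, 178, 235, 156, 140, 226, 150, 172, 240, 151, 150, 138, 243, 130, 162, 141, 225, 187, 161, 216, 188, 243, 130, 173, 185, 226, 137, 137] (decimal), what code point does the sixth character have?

U+C288D

Offset 0: leading byte 0xE2 = 11100010 → 3-byte char #1 = E2 B6 B9.
Offset 3: leading byte 0xF0 = 11110000 → 4-byte char #2 = F0 93 83 B2.
Offset 7: leading byte 0xEB = 11101011 → 3-byte char #3 = EB 9C 8C.
Offset 10: leading byte 0xE2 = 11100010 → 3-byte char #4 = E2 96 AC.
Offset 13: leading byte 0xF0 = 11110000 → 4-byte char #5 = F0 97 96 8A.
Offset 17: leading byte 0xF3 = 11110011 → 4-byte char #6 = F3 82 A2 8D.
Leading byte 0xF3 = 11110011 matches 11110xxx → 4-byte sequence.
Byte 1: 0xF3 = 11110011, payload 011 (3 bits).
Byte 2: 0x82 = 10000010 (10xxxxxx ✓), payload 000010.
Byte 3: 0xA2 = 10100010 (10xxxxxx ✓), payload 100010.
Byte 4: 0x8D = 10001101 (10xxxxxx ✓), payload 001101.
Concatenate: 011000010100010001101 = 0xC288D (21 bits → U+C288D).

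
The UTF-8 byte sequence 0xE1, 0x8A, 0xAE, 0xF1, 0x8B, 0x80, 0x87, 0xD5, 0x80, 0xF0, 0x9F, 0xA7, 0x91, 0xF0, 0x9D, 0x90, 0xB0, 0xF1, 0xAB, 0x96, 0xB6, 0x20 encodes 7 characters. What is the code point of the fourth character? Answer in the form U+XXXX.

Offset 0: leading byte 0xE1 = 11100001 → 3-byte char #1 = E1 8A AE.
Offset 3: leading byte 0xF1 = 11110001 → 4-byte char #2 = F1 8B 80 87.
Offset 7: leading byte 0xD5 = 11010101 → 2-byte char #3 = D5 80.
Offset 9: leading byte 0xF0 = 11110000 → 4-byte char #4 = F0 9F A7 91.
Leading byte 0xF0 = 11110000 matches 11110xxx → 4-byte sequence.
Byte 1: 0xF0 = 11110000, payload 000 (3 bits).
Byte 2: 0x9F = 10011111 (10xxxxxx ✓), payload 011111.
Byte 3: 0xA7 = 10100111 (10xxxxxx ✓), payload 100111.
Byte 4: 0x91 = 10010001 (10xxxxxx ✓), payload 010001.
Concatenate: 000011111100111010001 = 0x1F9D1 (21 bits → U+1F9D1).

U+1F9D1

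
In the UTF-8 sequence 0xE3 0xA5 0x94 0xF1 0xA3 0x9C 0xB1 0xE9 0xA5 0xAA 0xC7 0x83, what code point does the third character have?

U+996A

Offset 0: leading byte 0xE3 = 11100011 → 3-byte char #1 = E3 A5 94.
Offset 3: leading byte 0xF1 = 11110001 → 4-byte char #2 = F1 A3 9C B1.
Offset 7: leading byte 0xE9 = 11101001 → 3-byte char #3 = E9 A5 AA.
Leading byte 0xE9 = 11101001 matches 1110xxxx → 3-byte sequence.
Byte 1: 0xE9 = 11101001, payload 1001 (4 bits).
Byte 2: 0xA5 = 10100101 (10xxxxxx ✓), payload 100101.
Byte 3: 0xAA = 10101010 (10xxxxxx ✓), payload 101010.
Concatenate: 1001100101101010 = 0x996A (16 bits → U+996A).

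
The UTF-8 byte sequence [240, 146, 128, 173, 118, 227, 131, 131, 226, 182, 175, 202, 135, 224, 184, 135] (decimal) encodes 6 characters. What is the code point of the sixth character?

U+0E07

Offset 0: leading byte 0xF0 = 11110000 → 4-byte char #1 = F0 92 80 AD.
Offset 4: leading byte 0x76 = 01110110 → 1-byte char #2 = 76.
Offset 5: leading byte 0xE3 = 11100011 → 3-byte char #3 = E3 83 83.
Offset 8: leading byte 0xE2 = 11100010 → 3-byte char #4 = E2 B6 AF.
Offset 11: leading byte 0xCA = 11001010 → 2-byte char #5 = CA 87.
Offset 13: leading byte 0xE0 = 11100000 → 3-byte char #6 = E0 B8 87.
Leading byte 0xE0 = 11100000 matches 1110xxxx → 3-byte sequence.
Byte 1: 0xE0 = 11100000, payload 0000 (4 bits).
Byte 2: 0xB8 = 10111000 (10xxxxxx ✓), payload 111000.
Byte 3: 0x87 = 10000111 (10xxxxxx ✓), payload 000111.
Concatenate: 0000111000000111 = 0xE07 (16 bits → U+0E07).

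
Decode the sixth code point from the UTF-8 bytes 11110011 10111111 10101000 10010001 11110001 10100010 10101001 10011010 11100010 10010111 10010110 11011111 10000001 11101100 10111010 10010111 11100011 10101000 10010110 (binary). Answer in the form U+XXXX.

U+3A16

Offset 0: leading byte 0xF3 = 11110011 → 4-byte char #1 = F3 BF A8 91.
Offset 4: leading byte 0xF1 = 11110001 → 4-byte char #2 = F1 A2 A9 9A.
Offset 8: leading byte 0xE2 = 11100010 → 3-byte char #3 = E2 97 96.
Offset 11: leading byte 0xDF = 11011111 → 2-byte char #4 = DF 81.
Offset 13: leading byte 0xEC = 11101100 → 3-byte char #5 = EC BA 97.
Offset 16: leading byte 0xE3 = 11100011 → 3-byte char #6 = E3 A8 96.
Leading byte 0xE3 = 11100011 matches 1110xxxx → 3-byte sequence.
Byte 1: 0xE3 = 11100011, payload 0011 (4 bits).
Byte 2: 0xA8 = 10101000 (10xxxxxx ✓), payload 101000.
Byte 3: 0x96 = 10010110 (10xxxxxx ✓), payload 010110.
Concatenate: 0011101000010110 = 0x3A16 (16 bits → U+3A16).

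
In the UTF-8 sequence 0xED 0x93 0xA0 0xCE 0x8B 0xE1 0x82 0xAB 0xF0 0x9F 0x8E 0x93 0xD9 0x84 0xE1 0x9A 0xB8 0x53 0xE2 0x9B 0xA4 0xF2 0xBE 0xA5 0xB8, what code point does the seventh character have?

Offset 0: leading byte 0xED = 11101101 → 3-byte char #1 = ED 93 A0.
Offset 3: leading byte 0xCE = 11001110 → 2-byte char #2 = CE 8B.
Offset 5: leading byte 0xE1 = 11100001 → 3-byte char #3 = E1 82 AB.
Offset 8: leading byte 0xF0 = 11110000 → 4-byte char #4 = F0 9F 8E 93.
Offset 12: leading byte 0xD9 = 11011001 → 2-byte char #5 = D9 84.
Offset 14: leading byte 0xE1 = 11100001 → 3-byte char #6 = E1 9A B8.
Offset 17: leading byte 0x53 = 01010011 → 1-byte char #7 = 53.
Leading byte 0x53 = 01010011 matches 0xxxxxxx → 1-byte sequence.
Byte 1: 0x53 = 01010011, payload 1010011 (7 bits).
Concatenate: 1010011 = 0x53 (7 bits → U+0053).

U+0053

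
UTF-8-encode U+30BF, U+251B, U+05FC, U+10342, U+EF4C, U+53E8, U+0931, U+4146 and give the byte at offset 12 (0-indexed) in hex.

0xEE

U+30BF → 3-byte form E3 82 BF at offsets 0–2.
U+251B → 3-byte form E2 94 9B at offsets 3–5.
U+05FC → 2-byte form D7 BC at offsets 6–7.
U+10342 → 4-byte form F0 90 8D 82 at offsets 8–11.
U+EF4C → 3-byte form EE BD 8C at offsets 12–14.
Offset 12 falls in char 5's range; it's byte 1 of EE BD 8C = 0xEE.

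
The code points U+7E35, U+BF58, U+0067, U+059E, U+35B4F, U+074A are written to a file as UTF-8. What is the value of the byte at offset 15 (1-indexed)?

1-indexed offset 15 is 0-indexed offset 14.
U+7E35 → 3-byte form E7 B8 B5 at offsets 0–2.
U+BF58 → 3-byte form EB BD 98 at offsets 3–5.
U+0067 → 1-byte form 67 at offsets 6–6.
U+059E → 2-byte form D6 9E at offsets 7–8.
U+35B4F → 4-byte form F0 B5 AD 8F at offsets 9–12.
U+074A → 2-byte form DD 8A at offsets 13–14.
Offset 14 falls in char 6's range; it's byte 2 of DD 8A = 0x8A.

0x8A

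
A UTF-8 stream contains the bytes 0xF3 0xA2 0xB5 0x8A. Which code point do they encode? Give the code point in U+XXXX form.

U+E2D4A

Leading byte 0xF3 = 11110011 matches 11110xxx → 4-byte sequence.
Byte 1: 0xF3 = 11110011, payload 011 (3 bits).
Byte 2: 0xA2 = 10100010 (10xxxxxx ✓), payload 100010.
Byte 3: 0xB5 = 10110101 (10xxxxxx ✓), payload 110101.
Byte 4: 0x8A = 10001010 (10xxxxxx ✓), payload 001010.
Concatenate: 011100010110101001010 = 0xE2D4A (21 bits → U+E2D4A).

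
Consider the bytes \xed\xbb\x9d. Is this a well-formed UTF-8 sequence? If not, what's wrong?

invalid (encodes a surrogate (U+D800–U+DFFF))

Structurally a 3-byte sequence; payload = 0xDEDD.
But 0xDEDD is in U+D800–U+DFFF, the surrogate range. Surrogates are not Unicode scalar values and are forbidden in UTF-8.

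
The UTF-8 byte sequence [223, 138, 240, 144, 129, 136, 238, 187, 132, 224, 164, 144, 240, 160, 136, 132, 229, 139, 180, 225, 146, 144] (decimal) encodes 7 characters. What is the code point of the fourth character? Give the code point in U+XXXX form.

U+0910

Offset 0: leading byte 0xDF = 11011111 → 2-byte char #1 = DF 8A.
Offset 2: leading byte 0xF0 = 11110000 → 4-byte char #2 = F0 90 81 88.
Offset 6: leading byte 0xEE = 11101110 → 3-byte char #3 = EE BB 84.
Offset 9: leading byte 0xE0 = 11100000 → 3-byte char #4 = E0 A4 90.
Leading byte 0xE0 = 11100000 matches 1110xxxx → 3-byte sequence.
Byte 1: 0xE0 = 11100000, payload 0000 (4 bits).
Byte 2: 0xA4 = 10100100 (10xxxxxx ✓), payload 100100.
Byte 3: 0x90 = 10010000 (10xxxxxx ✓), payload 010000.
Concatenate: 0000100100010000 = 0x910 (16 bits → U+0910).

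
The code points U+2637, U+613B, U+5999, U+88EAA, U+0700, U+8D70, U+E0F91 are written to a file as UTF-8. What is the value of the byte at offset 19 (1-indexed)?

0xF3

1-indexed offset 19 is 0-indexed offset 18.
U+2637 → 3-byte form E2 98 B7 at offsets 0–2.
U+613B → 3-byte form E6 84 BB at offsets 3–5.
U+5999 → 3-byte form E5 A6 99 at offsets 6–8.
U+88EAA → 4-byte form F2 88 BA AA at offsets 9–12.
U+0700 → 2-byte form DC 80 at offsets 13–14.
U+8D70 → 3-byte form E8 B5 B0 at offsets 15–17.
U+E0F91 → 4-byte form F3 A0 BE 91 at offsets 18–21.
Offset 18 falls in char 7's range; it's byte 1 of F3 A0 BE 91 = 0xF3.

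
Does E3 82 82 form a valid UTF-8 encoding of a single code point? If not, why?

valid

Leading byte 0xE3 = 11100011 → 3-byte form.
Continuation bytes 0x82=10000010, 0x82=10000010 all match 10xxxxxx.
Decoded value 0x3082 is ≥ 0x800 (shortest form) and not a surrogate.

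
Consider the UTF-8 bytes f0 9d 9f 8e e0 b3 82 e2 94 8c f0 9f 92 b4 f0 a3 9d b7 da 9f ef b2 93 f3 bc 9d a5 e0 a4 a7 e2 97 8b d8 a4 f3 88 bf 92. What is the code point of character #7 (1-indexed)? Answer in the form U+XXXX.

Offset 0: leading byte 0xF0 = 11110000 → 4-byte char #1 = F0 9D 9F 8E.
Offset 4: leading byte 0xE0 = 11100000 → 3-byte char #2 = E0 B3 82.
Offset 7: leading byte 0xE2 = 11100010 → 3-byte char #3 = E2 94 8C.
Offset 10: leading byte 0xF0 = 11110000 → 4-byte char #4 = F0 9F 92 B4.
Offset 14: leading byte 0xF0 = 11110000 → 4-byte char #5 = F0 A3 9D B7.
Offset 18: leading byte 0xDA = 11011010 → 2-byte char #6 = DA 9F.
Offset 20: leading byte 0xEF = 11101111 → 3-byte char #7 = EF B2 93.
Leading byte 0xEF = 11101111 matches 1110xxxx → 3-byte sequence.
Byte 1: 0xEF = 11101111, payload 1111 (4 bits).
Byte 2: 0xB2 = 10110010 (10xxxxxx ✓), payload 110010.
Byte 3: 0x93 = 10010011 (10xxxxxx ✓), payload 010011.
Concatenate: 1111110010010011 = 0xFC93 (16 bits → U+FC93).

U+FC93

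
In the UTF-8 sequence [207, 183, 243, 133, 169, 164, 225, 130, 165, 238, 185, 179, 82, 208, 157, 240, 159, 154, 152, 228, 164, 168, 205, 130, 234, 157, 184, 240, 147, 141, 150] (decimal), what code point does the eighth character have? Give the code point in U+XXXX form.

Offset 0: leading byte 0xCF = 11001111 → 2-byte char #1 = CF B7.
Offset 2: leading byte 0xF3 = 11110011 → 4-byte char #2 = F3 85 A9 A4.
Offset 6: leading byte 0xE1 = 11100001 → 3-byte char #3 = E1 82 A5.
Offset 9: leading byte 0xEE = 11101110 → 3-byte char #4 = EE B9 B3.
Offset 12: leading byte 0x52 = 01010010 → 1-byte char #5 = 52.
Offset 13: leading byte 0xD0 = 11010000 → 2-byte char #6 = D0 9D.
Offset 15: leading byte 0xF0 = 11110000 → 4-byte char #7 = F0 9F 9A 98.
Offset 19: leading byte 0xE4 = 11100100 → 3-byte char #8 = E4 A4 A8.
Leading byte 0xE4 = 11100100 matches 1110xxxx → 3-byte sequence.
Byte 1: 0xE4 = 11100100, payload 0100 (4 bits).
Byte 2: 0xA4 = 10100100 (10xxxxxx ✓), payload 100100.
Byte 3: 0xA8 = 10101000 (10xxxxxx ✓), payload 101000.
Concatenate: 0100100100101000 = 0x4928 (16 bits → U+4928).

U+4928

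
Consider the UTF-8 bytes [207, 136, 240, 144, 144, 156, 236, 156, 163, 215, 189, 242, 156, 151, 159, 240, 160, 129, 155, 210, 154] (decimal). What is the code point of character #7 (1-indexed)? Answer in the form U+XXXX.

U+049A

Offset 0: leading byte 0xCF = 11001111 → 2-byte char #1 = CF 88.
Offset 2: leading byte 0xF0 = 11110000 → 4-byte char #2 = F0 90 90 9C.
Offset 6: leading byte 0xEC = 11101100 → 3-byte char #3 = EC 9C A3.
Offset 9: leading byte 0xD7 = 11010111 → 2-byte char #4 = D7 BD.
Offset 11: leading byte 0xF2 = 11110010 → 4-byte char #5 = F2 9C 97 9F.
Offset 15: leading byte 0xF0 = 11110000 → 4-byte char #6 = F0 A0 81 9B.
Offset 19: leading byte 0xD2 = 11010010 → 2-byte char #7 = D2 9A.
Leading byte 0xD2 = 11010010 matches 110xxxxx → 2-byte sequence.
Byte 1: 0xD2 = 11010010, payload 10010 (5 bits).
Byte 2: 0x9A = 10011010 (10xxxxxx ✓), payload 011010.
Concatenate: 10010011010 = 0x49A (11 bits → U+049A).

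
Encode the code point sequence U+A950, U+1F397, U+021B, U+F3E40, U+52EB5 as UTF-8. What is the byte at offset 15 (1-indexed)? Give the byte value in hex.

1-indexed offset 15 is 0-indexed offset 14.
U+A950 → 3-byte form EA A5 90 at offsets 0–2.
U+1F397 → 4-byte form F0 9F 8E 97 at offsets 3–6.
U+021B → 2-byte form C8 9B at offsets 7–8.
U+F3E40 → 4-byte form F3 B3 B9 80 at offsets 9–12.
U+52EB5 → 4-byte form F1 92 BA B5 at offsets 13–16.
Offset 14 falls in char 5's range; it's byte 2 of F1 92 BA B5 = 0x92.

0x92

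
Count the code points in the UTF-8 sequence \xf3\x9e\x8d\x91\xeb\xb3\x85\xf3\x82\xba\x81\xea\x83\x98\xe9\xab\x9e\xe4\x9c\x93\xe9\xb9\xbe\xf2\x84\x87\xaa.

Byte at offset 0: 0xF3 = 11110011 → 4-byte char (#1). Advance 4.
Byte at offset 4: 0xEB = 11101011 → 3-byte char (#2). Advance 3.
Byte at offset 7: 0xF3 = 11110011 → 4-byte char (#3). Advance 4.
Byte at offset 11: 0xEA = 11101010 → 3-byte char (#4). Advance 3.
Byte at offset 14: 0xE9 = 11101001 → 3-byte char (#5). Advance 3.
Byte at offset 17: 0xE4 = 11100100 → 3-byte char (#6). Advance 3.
Byte at offset 20: 0xE9 = 11101001 → 3-byte char (#7). Advance 3.
Byte at offset 23: 0xF2 = 11110010 → 4-byte char (#8). Advance 4.
Reached end at offset 27 after 8 code points.

8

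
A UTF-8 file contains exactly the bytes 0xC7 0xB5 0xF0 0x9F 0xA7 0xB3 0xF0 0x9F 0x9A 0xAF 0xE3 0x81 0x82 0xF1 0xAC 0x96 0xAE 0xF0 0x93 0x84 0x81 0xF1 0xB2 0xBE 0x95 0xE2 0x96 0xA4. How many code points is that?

Byte at offset 0: 0xC7 = 11000111 → 2-byte char (#1). Advance 2.
Byte at offset 2: 0xF0 = 11110000 → 4-byte char (#2). Advance 4.
Byte at offset 6: 0xF0 = 11110000 → 4-byte char (#3). Advance 4.
Byte at offset 10: 0xE3 = 11100011 → 3-byte char (#4). Advance 3.
Byte at offset 13: 0xF1 = 11110001 → 4-byte char (#5). Advance 4.
Byte at offset 17: 0xF0 = 11110000 → 4-byte char (#6). Advance 4.
Byte at offset 21: 0xF1 = 11110001 → 4-byte char (#7). Advance 4.
Byte at offset 25: 0xE2 = 11100010 → 3-byte char (#8). Advance 3.
Reached end at offset 28 after 8 code points.

8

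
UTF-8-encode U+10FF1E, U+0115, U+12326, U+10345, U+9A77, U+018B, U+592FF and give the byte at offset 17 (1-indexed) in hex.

1-indexed offset 17 is 0-indexed offset 16.
U+10FF1E → 4-byte form F4 8F BC 9E at offsets 0–3.
U+0115 → 2-byte form C4 95 at offsets 4–5.
U+12326 → 4-byte form F0 92 8C A6 at offsets 6–9.
U+10345 → 4-byte form F0 90 8D 85 at offsets 10–13.
U+9A77 → 3-byte form E9 A9 B7 at offsets 14–16.
Offset 16 falls in char 5's range; it's byte 3 of E9 A9 B7 = 0xB7.

0xB7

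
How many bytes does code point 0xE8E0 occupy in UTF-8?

3

U+E8E0 = 0xE8E0. UTF-8 uses 1 byte below 0x80, 2 below 0x800, 3 below 0x10000, 4 up to 0x10FFFF. 0xE8E0 is in U+0800–U+FFFF → 3 bytes.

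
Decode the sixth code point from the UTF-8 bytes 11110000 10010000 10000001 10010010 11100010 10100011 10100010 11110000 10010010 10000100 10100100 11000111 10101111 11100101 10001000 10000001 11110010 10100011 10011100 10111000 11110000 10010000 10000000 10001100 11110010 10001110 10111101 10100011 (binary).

Offset 0: leading byte 0xF0 = 11110000 → 4-byte char #1 = F0 90 81 92.
Offset 4: leading byte 0xE2 = 11100010 → 3-byte char #2 = E2 A3 A2.
Offset 7: leading byte 0xF0 = 11110000 → 4-byte char #3 = F0 92 84 A4.
Offset 11: leading byte 0xC7 = 11000111 → 2-byte char #4 = C7 AF.
Offset 13: leading byte 0xE5 = 11100101 → 3-byte char #5 = E5 88 81.
Offset 16: leading byte 0xF2 = 11110010 → 4-byte char #6 = F2 A3 9C B8.
Leading byte 0xF2 = 11110010 matches 11110xxx → 4-byte sequence.
Byte 1: 0xF2 = 11110010, payload 010 (3 bits).
Byte 2: 0xA3 = 10100011 (10xxxxxx ✓), payload 100011.
Byte 3: 0x9C = 10011100 (10xxxxxx ✓), payload 011100.
Byte 4: 0xB8 = 10111000 (10xxxxxx ✓), payload 111000.
Concatenate: 010100011011100111000 = 0xA3738 (21 bits → U+A3738).

U+A3738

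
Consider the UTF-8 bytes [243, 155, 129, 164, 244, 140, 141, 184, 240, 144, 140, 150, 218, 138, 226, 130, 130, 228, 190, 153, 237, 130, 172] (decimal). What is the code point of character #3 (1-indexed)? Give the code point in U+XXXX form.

Offset 0: leading byte 0xF3 = 11110011 → 4-byte char #1 = F3 9B 81 A4.
Offset 4: leading byte 0xF4 = 11110100 → 4-byte char #2 = F4 8C 8D B8.
Offset 8: leading byte 0xF0 = 11110000 → 4-byte char #3 = F0 90 8C 96.
Leading byte 0xF0 = 11110000 matches 11110xxx → 4-byte sequence.
Byte 1: 0xF0 = 11110000, payload 000 (3 bits).
Byte 2: 0x90 = 10010000 (10xxxxxx ✓), payload 010000.
Byte 3: 0x8C = 10001100 (10xxxxxx ✓), payload 001100.
Byte 4: 0x96 = 10010110 (10xxxxxx ✓), payload 010110.
Concatenate: 000010000001100010110 = 0x10316 (21 bits → U+10316).

U+10316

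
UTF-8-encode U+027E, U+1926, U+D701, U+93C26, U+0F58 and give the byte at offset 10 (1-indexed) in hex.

0x93

1-indexed offset 10 is 0-indexed offset 9.
U+027E → 2-byte form C9 BE at offsets 0–1.
U+1926 → 3-byte form E1 A4 A6 at offsets 2–4.
U+D701 → 3-byte form ED 9C 81 at offsets 5–7.
U+93C26 → 4-byte form F2 93 B0 A6 at offsets 8–11.
Offset 9 falls in char 4's range; it's byte 2 of F2 93 B0 A6 = 0x93.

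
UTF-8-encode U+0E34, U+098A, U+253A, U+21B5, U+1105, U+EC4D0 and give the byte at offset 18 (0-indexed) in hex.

0x90

U+0E34 → 3-byte form E0 B8 B4 at offsets 0–2.
U+098A → 3-byte form E0 A6 8A at offsets 3–5.
U+253A → 3-byte form E2 94 BA at offsets 6–8.
U+21B5 → 3-byte form E2 86 B5 at offsets 9–11.
U+1105 → 3-byte form E1 84 85 at offsets 12–14.
U+EC4D0 → 4-byte form F3 AC 93 90 at offsets 15–18.
Offset 18 falls in char 6's range; it's byte 4 of F3 AC 93 90 = 0x90.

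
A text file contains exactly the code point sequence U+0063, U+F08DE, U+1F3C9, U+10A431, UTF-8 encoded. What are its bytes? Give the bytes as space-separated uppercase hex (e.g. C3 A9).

U+0063: 1-byte form → 63.
U+F08DE: 4-byte form → F3 B0 A3 9E.
U+1F3C9: 4-byte form → F0 9F 8F 89.
U+10A431: 4-byte form → F4 8A 90 B1.
Concatenated (13 bytes): 63 F3 B0 A3 9E F0 9F 8F 89 F4 8A 90 B1.

63 F3 B0 A3 9E F0 9F 8F 89 F4 8A 90 B1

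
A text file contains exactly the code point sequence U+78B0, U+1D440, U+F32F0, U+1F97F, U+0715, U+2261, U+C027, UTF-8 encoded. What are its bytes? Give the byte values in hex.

U+78B0: 3-byte form → E7 A2 B0.
U+1D440: 4-byte form → F0 9D 91 80.
U+F32F0: 4-byte form → F3 B3 8B B0.
U+1F97F: 4-byte form → F0 9F A5 BF.
U+0715: 2-byte form → DC 95.
U+2261: 3-byte form → E2 89 A1.
U+C027: 3-byte form → EC 80 A7.
Concatenated (23 bytes): E7 A2 B0 F0 9D 91 80 F3 B3 8B B0 F0 9F A5 BF DC 95 E2 89 A1 EC 80 A7.

E7 A2 B0 F0 9D 91 80 F3 B3 8B B0 F0 9F A5 BF DC 95 E2 89 A1 EC 80 A7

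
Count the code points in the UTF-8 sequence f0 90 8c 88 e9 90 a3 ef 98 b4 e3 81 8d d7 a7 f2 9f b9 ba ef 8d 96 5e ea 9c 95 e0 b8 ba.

Byte at offset 0: 0xF0 = 11110000 → 4-byte char (#1). Advance 4.
Byte at offset 4: 0xE9 = 11101001 → 3-byte char (#2). Advance 3.
Byte at offset 7: 0xEF = 11101111 → 3-byte char (#3). Advance 3.
Byte at offset 10: 0xE3 = 11100011 → 3-byte char (#4). Advance 3.
Byte at offset 13: 0xD7 = 11010111 → 2-byte char (#5). Advance 2.
Byte at offset 15: 0xF2 = 11110010 → 4-byte char (#6). Advance 4.
Byte at offset 19: 0xEF = 11101111 → 3-byte char (#7). Advance 3.
Byte at offset 22: 0x5E = 01011110 → 1-byte char (#8). Advance 1.
Byte at offset 23: 0xEA = 11101010 → 3-byte char (#9). Advance 3.
Byte at offset 26: 0xE0 = 11100000 → 3-byte char (#10). Advance 3.
Reached end at offset 29 after 10 code points.

10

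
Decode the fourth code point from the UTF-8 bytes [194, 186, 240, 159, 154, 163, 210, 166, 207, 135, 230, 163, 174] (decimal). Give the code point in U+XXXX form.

Offset 0: leading byte 0xC2 = 11000010 → 2-byte char #1 = C2 BA.
Offset 2: leading byte 0xF0 = 11110000 → 4-byte char #2 = F0 9F 9A A3.
Offset 6: leading byte 0xD2 = 11010010 → 2-byte char #3 = D2 A6.
Offset 8: leading byte 0xCF = 11001111 → 2-byte char #4 = CF 87.
Leading byte 0xCF = 11001111 matches 110xxxxx → 2-byte sequence.
Byte 1: 0xCF = 11001111, payload 01111 (5 bits).
Byte 2: 0x87 = 10000111 (10xxxxxx ✓), payload 000111.
Concatenate: 01111000111 = 0x3C7 (11 bits → U+03C7).

U+03C7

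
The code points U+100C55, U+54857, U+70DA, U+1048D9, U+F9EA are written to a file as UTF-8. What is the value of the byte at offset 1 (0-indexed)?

U+100C55 → 4-byte form F4 80 B1 95 at offsets 0–3.
Offset 1 falls in char 1's range; it's byte 2 of F4 80 B1 95 = 0x80.

0x80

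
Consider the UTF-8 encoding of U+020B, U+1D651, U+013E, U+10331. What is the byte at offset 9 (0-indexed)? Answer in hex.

U+020B → 2-byte form C8 8B at offsets 0–1.
U+1D651 → 4-byte form F0 9D 99 91 at offsets 2–5.
U+013E → 2-byte form C4 BE at offsets 6–7.
U+10331 → 4-byte form F0 90 8C B1 at offsets 8–11.
Offset 9 falls in char 4's range; it's byte 2 of F0 90 8C B1 = 0x90.

0x90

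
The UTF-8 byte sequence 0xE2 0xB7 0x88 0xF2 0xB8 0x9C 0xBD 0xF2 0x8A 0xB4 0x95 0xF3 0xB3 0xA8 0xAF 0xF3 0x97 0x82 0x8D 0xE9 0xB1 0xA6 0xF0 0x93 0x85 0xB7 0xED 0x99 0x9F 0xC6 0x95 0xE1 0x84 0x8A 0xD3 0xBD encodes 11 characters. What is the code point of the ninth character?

U+0195

Offset 0: leading byte 0xE2 = 11100010 → 3-byte char #1 = E2 B7 88.
Offset 3: leading byte 0xF2 = 11110010 → 4-byte char #2 = F2 B8 9C BD.
Offset 7: leading byte 0xF2 = 11110010 → 4-byte char #3 = F2 8A B4 95.
Offset 11: leading byte 0xF3 = 11110011 → 4-byte char #4 = F3 B3 A8 AF.
Offset 15: leading byte 0xF3 = 11110011 → 4-byte char #5 = F3 97 82 8D.
Offset 19: leading byte 0xE9 = 11101001 → 3-byte char #6 = E9 B1 A6.
Offset 22: leading byte 0xF0 = 11110000 → 4-byte char #7 = F0 93 85 B7.
Offset 26: leading byte 0xED = 11101101 → 3-byte char #8 = ED 99 9F.
Offset 29: leading byte 0xC6 = 11000110 → 2-byte char #9 = C6 95.
Leading byte 0xC6 = 11000110 matches 110xxxxx → 2-byte sequence.
Byte 1: 0xC6 = 11000110, payload 00110 (5 bits).
Byte 2: 0x95 = 10010101 (10xxxxxx ✓), payload 010101.
Concatenate: 00110010101 = 0x195 (11 bits → U+0195).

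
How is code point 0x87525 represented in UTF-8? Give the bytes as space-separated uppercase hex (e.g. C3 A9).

U+87525 = 0x87525 = 554277 decimal. In range U+10000–U+10FFFF → 4-byte form: 11110xxx 10xxxxxx 10xxxxxx 10xxxxxx.
Binary (21 bits): 010000111010100100101.
Split 3+6+6+6: 010 | 000111 | 010100 | 100101.
Byte 1: 11110010 = 0xF2.
Byte 2: 10000111 = 0x87.
Byte 3: 10010100 = 0x94.
Byte 4: 10100101 = 0xA5.

F2 87 94 A5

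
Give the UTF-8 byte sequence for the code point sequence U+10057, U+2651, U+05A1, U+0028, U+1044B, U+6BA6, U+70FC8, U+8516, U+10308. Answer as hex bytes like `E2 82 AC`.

U+10057: 4-byte form → F0 90 81 97.
U+2651: 3-byte form → E2 99 91.
U+05A1: 2-byte form → D6 A1.
U+0028: 1-byte form → 28.
U+1044B: 4-byte form → F0 90 91 8B.
U+6BA6: 3-byte form → E6 AE A6.
U+70FC8: 4-byte form → F1 B0 BF 88.
U+8516: 3-byte form → E8 94 96.
U+10308: 4-byte form → F0 90 8C 88.
Concatenated (28 bytes): F0 90 81 97 E2 99 91 D6 A1 28 F0 90 91 8B E6 AE A6 F1 B0 BF 88 E8 94 96 F0 90 8C 88.

F0 90 81 97 E2 99 91 D6 A1 28 F0 90 91 8B E6 AE A6 F1 B0 BF 88 E8 94 96 F0 90 8C 88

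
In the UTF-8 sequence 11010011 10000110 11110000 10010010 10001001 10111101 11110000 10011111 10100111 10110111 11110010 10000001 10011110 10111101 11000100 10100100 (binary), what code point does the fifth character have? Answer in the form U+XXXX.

Offset 0: leading byte 0xD3 = 11010011 → 2-byte char #1 = D3 86.
Offset 2: leading byte 0xF0 = 11110000 → 4-byte char #2 = F0 92 89 BD.
Offset 6: leading byte 0xF0 = 11110000 → 4-byte char #3 = F0 9F A7 B7.
Offset 10: leading byte 0xF2 = 11110010 → 4-byte char #4 = F2 81 9E BD.
Offset 14: leading byte 0xC4 = 11000100 → 2-byte char #5 = C4 A4.
Leading byte 0xC4 = 11000100 matches 110xxxxx → 2-byte sequence.
Byte 1: 0xC4 = 11000100, payload 00100 (5 bits).
Byte 2: 0xA4 = 10100100 (10xxxxxx ✓), payload 100100.
Concatenate: 00100100100 = 0x124 (11 bits → U+0124).

U+0124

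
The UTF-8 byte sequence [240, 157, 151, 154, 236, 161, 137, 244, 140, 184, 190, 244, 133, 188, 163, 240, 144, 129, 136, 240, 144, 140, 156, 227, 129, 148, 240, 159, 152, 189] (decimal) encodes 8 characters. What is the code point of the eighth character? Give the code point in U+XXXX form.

Offset 0: leading byte 0xF0 = 11110000 → 4-byte char #1 = F0 9D 97 9A.
Offset 4: leading byte 0xEC = 11101100 → 3-byte char #2 = EC A1 89.
Offset 7: leading byte 0xF4 = 11110100 → 4-byte char #3 = F4 8C B8 BE.
Offset 11: leading byte 0xF4 = 11110100 → 4-byte char #4 = F4 85 BC A3.
Offset 15: leading byte 0xF0 = 11110000 → 4-byte char #5 = F0 90 81 88.
Offset 19: leading byte 0xF0 = 11110000 → 4-byte char #6 = F0 90 8C 9C.
Offset 23: leading byte 0xE3 = 11100011 → 3-byte char #7 = E3 81 94.
Offset 26: leading byte 0xF0 = 11110000 → 4-byte char #8 = F0 9F 98 BD.
Leading byte 0xF0 = 11110000 matches 11110xxx → 4-byte sequence.
Byte 1: 0xF0 = 11110000, payload 000 (3 bits).
Byte 2: 0x9F = 10011111 (10xxxxxx ✓), payload 011111.
Byte 3: 0x98 = 10011000 (10xxxxxx ✓), payload 011000.
Byte 4: 0xBD = 10111101 (10xxxxxx ✓), payload 111101.
Concatenate: 000011111011000111101 = 0x1F63D (21 bits → U+1F63D).

U+1F63D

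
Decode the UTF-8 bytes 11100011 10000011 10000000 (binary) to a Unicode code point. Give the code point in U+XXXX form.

Leading byte 0xE3 = 11100011 matches 1110xxxx → 3-byte sequence.
Byte 1: 0xE3 = 11100011, payload 0011 (4 bits).
Byte 2: 0x83 = 10000011 (10xxxxxx ✓), payload 000011.
Byte 3: 0x80 = 10000000 (10xxxxxx ✓), payload 000000.
Concatenate: 0011000011000000 = 0x30C0 (16 bits → U+30C0).

U+30C0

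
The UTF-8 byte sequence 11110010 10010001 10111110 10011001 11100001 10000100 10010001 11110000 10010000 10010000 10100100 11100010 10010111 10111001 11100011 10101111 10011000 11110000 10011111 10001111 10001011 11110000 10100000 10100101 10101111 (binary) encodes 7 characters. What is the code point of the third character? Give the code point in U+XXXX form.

U+10424

Offset 0: leading byte 0xF2 = 11110010 → 4-byte char #1 = F2 91 BE 99.
Offset 4: leading byte 0xE1 = 11100001 → 3-byte char #2 = E1 84 91.
Offset 7: leading byte 0xF0 = 11110000 → 4-byte char #3 = F0 90 90 A4.
Leading byte 0xF0 = 11110000 matches 11110xxx → 4-byte sequence.
Byte 1: 0xF0 = 11110000, payload 000 (3 bits).
Byte 2: 0x90 = 10010000 (10xxxxxx ✓), payload 010000.
Byte 3: 0x90 = 10010000 (10xxxxxx ✓), payload 010000.
Byte 4: 0xA4 = 10100100 (10xxxxxx ✓), payload 100100.
Concatenate: 000010000010000100100 = 0x10424 (21 bits → U+10424).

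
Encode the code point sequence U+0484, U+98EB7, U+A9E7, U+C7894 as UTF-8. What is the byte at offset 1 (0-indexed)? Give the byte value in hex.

0x84

U+0484 → 2-byte form D2 84 at offsets 0–1.
Offset 1 falls in char 1's range; it's byte 2 of D2 84 = 0x84.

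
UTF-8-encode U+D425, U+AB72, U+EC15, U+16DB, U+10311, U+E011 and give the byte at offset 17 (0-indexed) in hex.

0x80

U+D425 → 3-byte form ED 90 A5 at offsets 0–2.
U+AB72 → 3-byte form EA AD B2 at offsets 3–5.
U+EC15 → 3-byte form EE B0 95 at offsets 6–8.
U+16DB → 3-byte form E1 9B 9B at offsets 9–11.
U+10311 → 4-byte form F0 90 8C 91 at offsets 12–15.
U+E011 → 3-byte form EE 80 91 at offsets 16–18.
Offset 17 falls in char 6's range; it's byte 2 of EE 80 91 = 0x80.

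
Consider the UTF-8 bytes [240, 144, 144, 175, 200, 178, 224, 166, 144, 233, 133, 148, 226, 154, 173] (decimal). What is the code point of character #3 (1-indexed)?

Offset 0: leading byte 0xF0 = 11110000 → 4-byte char #1 = F0 90 90 AF.
Offset 4: leading byte 0xC8 = 11001000 → 2-byte char #2 = C8 B2.
Offset 6: leading byte 0xE0 = 11100000 → 3-byte char #3 = E0 A6 90.
Leading byte 0xE0 = 11100000 matches 1110xxxx → 3-byte sequence.
Byte 1: 0xE0 = 11100000, payload 0000 (4 bits).
Byte 2: 0xA6 = 10100110 (10xxxxxx ✓), payload 100110.
Byte 3: 0x90 = 10010000 (10xxxxxx ✓), payload 010000.
Concatenate: 0000100110010000 = 0x990 (16 bits → U+0990).

U+0990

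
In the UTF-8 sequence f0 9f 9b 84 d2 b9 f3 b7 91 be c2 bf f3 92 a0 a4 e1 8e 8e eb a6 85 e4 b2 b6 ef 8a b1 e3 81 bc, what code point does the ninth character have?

U+F2B1

Offset 0: leading byte 0xF0 = 11110000 → 4-byte char #1 = F0 9F 9B 84.
Offset 4: leading byte 0xD2 = 11010010 → 2-byte char #2 = D2 B9.
Offset 6: leading byte 0xF3 = 11110011 → 4-byte char #3 = F3 B7 91 BE.
Offset 10: leading byte 0xC2 = 11000010 → 2-byte char #4 = C2 BF.
Offset 12: leading byte 0xF3 = 11110011 → 4-byte char #5 = F3 92 A0 A4.
Offset 16: leading byte 0xE1 = 11100001 → 3-byte char #6 = E1 8E 8E.
Offset 19: leading byte 0xEB = 11101011 → 3-byte char #7 = EB A6 85.
Offset 22: leading byte 0xE4 = 11100100 → 3-byte char #8 = E4 B2 B6.
Offset 25: leading byte 0xEF = 11101111 → 3-byte char #9 = EF 8A B1.
Leading byte 0xEF = 11101111 matches 1110xxxx → 3-byte sequence.
Byte 1: 0xEF = 11101111, payload 1111 (4 bits).
Byte 2: 0x8A = 10001010 (10xxxxxx ✓), payload 001010.
Byte 3: 0xB1 = 10110001 (10xxxxxx ✓), payload 110001.
Concatenate: 1111001010110001 = 0xF2B1 (16 bits → U+F2B1).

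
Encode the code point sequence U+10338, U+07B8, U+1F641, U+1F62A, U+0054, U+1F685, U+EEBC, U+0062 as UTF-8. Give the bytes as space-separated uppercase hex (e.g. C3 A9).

F0 90 8C B8 DE B8 F0 9F 99 81 F0 9F 98 AA 54 F0 9F 9A 85 EE BA BC 62

U+10338: 4-byte form → F0 90 8C B8.
U+07B8: 2-byte form → DE B8.
U+1F641: 4-byte form → F0 9F 99 81.
U+1F62A: 4-byte form → F0 9F 98 AA.
U+0054: 1-byte form → 54.
U+1F685: 4-byte form → F0 9F 9A 85.
U+EEBC: 3-byte form → EE BA BC.
U+0062: 1-byte form → 62.
Concatenated (23 bytes): F0 90 8C B8 DE B8 F0 9F 99 81 F0 9F 98 AA 54 F0 9F 9A 85 EE BA BC 62.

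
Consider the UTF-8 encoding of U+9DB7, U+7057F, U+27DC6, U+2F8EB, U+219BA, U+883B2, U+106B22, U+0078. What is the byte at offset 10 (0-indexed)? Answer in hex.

0x86

U+9DB7 → 3-byte form E9 B6 B7 at offsets 0–2.
U+7057F → 4-byte form F1 B0 95 BF at offsets 3–6.
U+27DC6 → 4-byte form F0 A7 B7 86 at offsets 7–10.
Offset 10 falls in char 3's range; it's byte 4 of F0 A7 B7 86 = 0x86.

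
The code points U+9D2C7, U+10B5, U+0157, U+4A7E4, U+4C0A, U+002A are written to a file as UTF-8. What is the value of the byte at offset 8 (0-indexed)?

0x97

U+9D2C7 → 4-byte form F2 9D 8B 87 at offsets 0–3.
U+10B5 → 3-byte form E1 82 B5 at offsets 4–6.
U+0157 → 2-byte form C5 97 at offsets 7–8.
Offset 8 falls in char 3's range; it's byte 2 of C5 97 = 0x97.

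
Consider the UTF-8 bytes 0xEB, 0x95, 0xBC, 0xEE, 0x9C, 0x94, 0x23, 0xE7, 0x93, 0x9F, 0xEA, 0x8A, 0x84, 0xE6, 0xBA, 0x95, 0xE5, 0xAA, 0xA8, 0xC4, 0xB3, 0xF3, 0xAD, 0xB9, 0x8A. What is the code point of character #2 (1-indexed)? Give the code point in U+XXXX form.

U+E714

Offset 0: leading byte 0xEB = 11101011 → 3-byte char #1 = EB 95 BC.
Offset 3: leading byte 0xEE = 11101110 → 3-byte char #2 = EE 9C 94.
Leading byte 0xEE = 11101110 matches 1110xxxx → 3-byte sequence.
Byte 1: 0xEE = 11101110, payload 1110 (4 bits).
Byte 2: 0x9C = 10011100 (10xxxxxx ✓), payload 011100.
Byte 3: 0x94 = 10010100 (10xxxxxx ✓), payload 010100.
Concatenate: 1110011100010100 = 0xE714 (16 bits → U+E714).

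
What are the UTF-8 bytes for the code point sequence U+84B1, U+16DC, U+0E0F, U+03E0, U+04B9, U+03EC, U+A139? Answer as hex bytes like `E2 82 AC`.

U+84B1: 3-byte form → E8 92 B1.
U+16DC: 3-byte form → E1 9B 9C.
U+0E0F: 3-byte form → E0 B8 8F.
U+03E0: 2-byte form → CF A0.
U+04B9: 2-byte form → D2 B9.
U+03EC: 2-byte form → CF AC.
U+A139: 3-byte form → EA 84 B9.
Concatenated (18 bytes): E8 92 B1 E1 9B 9C E0 B8 8F CF A0 D2 B9 CF AC EA 84 B9.

E8 92 B1 E1 9B 9C E0 B8 8F CF A0 D2 B9 CF AC EA 84 B9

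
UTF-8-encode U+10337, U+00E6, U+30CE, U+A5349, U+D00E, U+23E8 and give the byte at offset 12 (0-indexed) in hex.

0x89

U+10337 → 4-byte form F0 90 8C B7 at offsets 0–3.
U+00E6 → 2-byte form C3 A6 at offsets 4–5.
U+30CE → 3-byte form E3 83 8E at offsets 6–8.
U+A5349 → 4-byte form F2 A5 8D 89 at offsets 9–12.
Offset 12 falls in char 4's range; it's byte 4 of F2 A5 8D 89 = 0x89.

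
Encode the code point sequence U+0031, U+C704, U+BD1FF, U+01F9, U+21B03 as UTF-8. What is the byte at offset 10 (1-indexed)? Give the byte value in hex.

0xB9

1-indexed offset 10 is 0-indexed offset 9.
U+0031 → 1-byte form 31 at offsets 0–0.
U+C704 → 3-byte form EC 9C 84 at offsets 1–3.
U+BD1FF → 4-byte form F2 BD 87 BF at offsets 4–7.
U+01F9 → 2-byte form C7 B9 at offsets 8–9.
Offset 9 falls in char 4's range; it's byte 2 of C7 B9 = 0xB9.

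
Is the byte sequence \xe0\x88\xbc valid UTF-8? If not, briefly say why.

Leading byte 0xE0 = 11100000 → 3-byte form.
Continuation bytes all match 10xxxxxx. Payload decodes to 0x23C.
But 0x23C < 0x800, the minimum for a 3-byte sequence — this is an overlong encoding.

invalid (overlong encoding)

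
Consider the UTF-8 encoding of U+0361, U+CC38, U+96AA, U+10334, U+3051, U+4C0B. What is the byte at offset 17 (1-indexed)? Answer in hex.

0xB0

1-indexed offset 17 is 0-indexed offset 16.
U+0361 → 2-byte form CD A1 at offsets 0–1.
U+CC38 → 3-byte form EC B0 B8 at offsets 2–4.
U+96AA → 3-byte form E9 9A AA at offsets 5–7.
U+10334 → 4-byte form F0 90 8C B4 at offsets 8–11.
U+3051 → 3-byte form E3 81 91 at offsets 12–14.
U+4C0B → 3-byte form E4 B0 8B at offsets 15–17.
Offset 16 falls in char 6's range; it's byte 2 of E4 B0 8B = 0xB0.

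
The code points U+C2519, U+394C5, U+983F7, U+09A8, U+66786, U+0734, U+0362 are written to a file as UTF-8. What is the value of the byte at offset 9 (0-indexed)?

0x98

U+C2519 → 4-byte form F3 82 94 99 at offsets 0–3.
U+394C5 → 4-byte form F0 B9 93 85 at offsets 4–7.
U+983F7 → 4-byte form F2 98 8F B7 at offsets 8–11.
Offset 9 falls in char 3's range; it's byte 2 of F2 98 8F B7 = 0x98.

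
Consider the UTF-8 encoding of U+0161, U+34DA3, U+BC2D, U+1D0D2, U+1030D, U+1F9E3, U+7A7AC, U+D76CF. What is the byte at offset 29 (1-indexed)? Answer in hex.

1-indexed offset 29 is 0-indexed offset 28.
U+0161 → 2-byte form C5 A1 at offsets 0–1.
U+34DA3 → 4-byte form F0 B4 B6 A3 at offsets 2–5.
U+BC2D → 3-byte form EB B0 AD at offsets 6–8.
U+1D0D2 → 4-byte form F0 9D 83 92 at offsets 9–12.
U+1030D → 4-byte form F0 90 8C 8D at offsets 13–16.
U+1F9E3 → 4-byte form F0 9F A7 A3 at offsets 17–20.
U+7A7AC → 4-byte form F1 BA 9E AC at offsets 21–24.
U+D76CF → 4-byte form F3 97 9B 8F at offsets 25–28.
Offset 28 falls in char 8's range; it's byte 4 of F3 97 9B 8F = 0x8F.

0x8F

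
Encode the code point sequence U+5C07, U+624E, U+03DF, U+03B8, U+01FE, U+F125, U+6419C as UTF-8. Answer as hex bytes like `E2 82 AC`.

U+5C07: 3-byte form → E5 B0 87.
U+624E: 3-byte form → E6 89 8E.
U+03DF: 2-byte form → CF 9F.
U+03B8: 2-byte form → CE B8.
U+01FE: 2-byte form → C7 BE.
U+F125: 3-byte form → EF 84 A5.
U+6419C: 4-byte form → F1 A4 86 9C.
Concatenated (19 bytes): E5 B0 87 E6 89 8E CF 9F CE B8 C7 BE EF 84 A5 F1 A4 86 9C.

E5 B0 87 E6 89 8E CF 9F CE B8 C7 BE EF 84 A5 F1 A4 86 9C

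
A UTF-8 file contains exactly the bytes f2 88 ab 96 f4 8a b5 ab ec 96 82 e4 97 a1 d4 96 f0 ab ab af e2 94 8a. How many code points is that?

7

Byte at offset 0: 0xF2 = 11110010 → 4-byte char (#1). Advance 4.
Byte at offset 4: 0xF4 = 11110100 → 4-byte char (#2). Advance 4.
Byte at offset 8: 0xEC = 11101100 → 3-byte char (#3). Advance 3.
Byte at offset 11: 0xE4 = 11100100 → 3-byte char (#4). Advance 3.
Byte at offset 14: 0xD4 = 11010100 → 2-byte char (#5). Advance 2.
Byte at offset 16: 0xF0 = 11110000 → 4-byte char (#6). Advance 4.
Byte at offset 20: 0xE2 = 11100010 → 3-byte char (#7). Advance 3.
Reached end at offset 23 after 7 code points.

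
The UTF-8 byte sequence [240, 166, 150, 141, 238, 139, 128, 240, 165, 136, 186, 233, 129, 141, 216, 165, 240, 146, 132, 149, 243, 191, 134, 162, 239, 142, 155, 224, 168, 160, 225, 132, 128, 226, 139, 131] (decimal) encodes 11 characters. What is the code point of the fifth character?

U+0625

Offset 0: leading byte 0xF0 = 11110000 → 4-byte char #1 = F0 A6 96 8D.
Offset 4: leading byte 0xEE = 11101110 → 3-byte char #2 = EE 8B 80.
Offset 7: leading byte 0xF0 = 11110000 → 4-byte char #3 = F0 A5 88 BA.
Offset 11: leading byte 0xE9 = 11101001 → 3-byte char #4 = E9 81 8D.
Offset 14: leading byte 0xD8 = 11011000 → 2-byte char #5 = D8 A5.
Leading byte 0xD8 = 11011000 matches 110xxxxx → 2-byte sequence.
Byte 1: 0xD8 = 11011000, payload 11000 (5 bits).
Byte 2: 0xA5 = 10100101 (10xxxxxx ✓), payload 100101.
Concatenate: 11000100101 = 0x625 (11 bits → U+0625).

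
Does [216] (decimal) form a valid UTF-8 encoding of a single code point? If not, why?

invalid (sequence truncated)

Leading byte 0xD8 = 11011000 → 2-byte form, but only 1 byte is present.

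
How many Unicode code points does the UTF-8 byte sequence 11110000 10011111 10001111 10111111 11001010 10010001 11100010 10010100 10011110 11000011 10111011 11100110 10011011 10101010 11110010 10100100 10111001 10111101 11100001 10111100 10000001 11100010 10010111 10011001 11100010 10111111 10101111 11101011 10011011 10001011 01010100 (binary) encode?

11

Byte at offset 0: 0xF0 = 11110000 → 4-byte char (#1). Advance 4.
Byte at offset 4: 0xCA = 11001010 → 2-byte char (#2). Advance 2.
Byte at offset 6: 0xE2 = 11100010 → 3-byte char (#3). Advance 3.
Byte at offset 9: 0xC3 = 11000011 → 2-byte char (#4). Advance 2.
Byte at offset 11: 0xE6 = 11100110 → 3-byte char (#5). Advance 3.
Byte at offset 14: 0xF2 = 11110010 → 4-byte char (#6). Advance 4.
Byte at offset 18: 0xE1 = 11100001 → 3-byte char (#7). Advance 3.
Byte at offset 21: 0xE2 = 11100010 → 3-byte char (#8). Advance 3.
Byte at offset 24: 0xE2 = 11100010 → 3-byte char (#9). Advance 3.
Byte at offset 27: 0xEB = 11101011 → 3-byte char (#10). Advance 3.
Byte at offset 30: 0x54 = 01010100 → 1-byte char (#11). Advance 1.
Reached end at offset 31 after 11 code points.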